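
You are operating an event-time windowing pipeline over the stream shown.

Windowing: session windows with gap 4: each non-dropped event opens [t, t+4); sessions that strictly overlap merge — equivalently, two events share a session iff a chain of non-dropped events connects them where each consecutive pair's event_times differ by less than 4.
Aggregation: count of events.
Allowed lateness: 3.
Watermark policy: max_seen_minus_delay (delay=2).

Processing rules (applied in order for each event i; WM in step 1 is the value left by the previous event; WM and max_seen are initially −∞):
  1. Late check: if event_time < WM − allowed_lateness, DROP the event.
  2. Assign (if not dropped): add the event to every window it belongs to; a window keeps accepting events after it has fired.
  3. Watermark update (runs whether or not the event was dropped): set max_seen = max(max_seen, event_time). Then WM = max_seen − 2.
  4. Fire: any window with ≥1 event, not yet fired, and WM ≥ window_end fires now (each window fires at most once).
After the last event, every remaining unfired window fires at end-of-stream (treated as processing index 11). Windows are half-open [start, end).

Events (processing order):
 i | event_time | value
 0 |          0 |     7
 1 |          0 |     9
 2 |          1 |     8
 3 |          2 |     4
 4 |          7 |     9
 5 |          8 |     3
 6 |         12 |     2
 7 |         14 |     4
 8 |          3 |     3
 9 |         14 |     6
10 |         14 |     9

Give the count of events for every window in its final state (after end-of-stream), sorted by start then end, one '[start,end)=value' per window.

i=0 t=0 v=7: → [0,4); WM=-2
i=1 t=0 v=9: → [0,4); WM=-2
i=2 t=1 v=8: → [0,5); WM=-1
i=3 t=2 v=4: → [0,6); WM=0
i=4 t=7 v=9: → [7,11); WM=5
i=5 t=8 v=3: → [7,12); WM=6
i=6 t=12 v=2: → [12,16); WM=10
i=7 t=14 v=4: → [12,18); WM=12
i=8 t=3 v=3: DROP (t<12-3); WM=12
i=9 t=14 v=6: → [12,18); WM=12
i=10 t=14 v=9: → [12,18); WM=12

[0,6)=4 [7,12)=2 [12,18)=4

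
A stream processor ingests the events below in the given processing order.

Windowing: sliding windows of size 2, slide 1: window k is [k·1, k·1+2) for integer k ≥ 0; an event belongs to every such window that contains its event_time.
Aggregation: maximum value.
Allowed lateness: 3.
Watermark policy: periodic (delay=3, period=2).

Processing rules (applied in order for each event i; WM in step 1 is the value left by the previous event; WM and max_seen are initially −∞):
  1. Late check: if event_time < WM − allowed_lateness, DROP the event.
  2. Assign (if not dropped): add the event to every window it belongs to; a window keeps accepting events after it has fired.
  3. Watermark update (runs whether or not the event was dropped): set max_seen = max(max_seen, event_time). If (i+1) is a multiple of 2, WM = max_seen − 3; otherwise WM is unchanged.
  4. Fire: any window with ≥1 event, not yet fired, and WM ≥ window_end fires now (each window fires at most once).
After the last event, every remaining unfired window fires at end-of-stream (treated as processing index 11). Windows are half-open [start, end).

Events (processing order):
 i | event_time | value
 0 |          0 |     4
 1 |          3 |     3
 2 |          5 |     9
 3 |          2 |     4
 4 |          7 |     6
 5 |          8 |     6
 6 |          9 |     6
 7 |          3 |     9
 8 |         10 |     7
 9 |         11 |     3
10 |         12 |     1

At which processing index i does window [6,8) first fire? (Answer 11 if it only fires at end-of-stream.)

i=0 t=0 v=4: → [0,2); WM=−∞
i=1 t=3 v=3: → [3,5),[2,4); WM=0
i=2 t=5 v=9: → [5,7),[4,6); WM=0
i=3 t=2 v=4: → [2,4),[1,3); WM=2; [0,2) fires=4
i=4 t=7 v=6: → [7,9),[6,8); WM=2
i=5 t=8 v=6: → [8,10),[7,9); WM=5; [1,3) fires=4 [2,4) fires=4 [3,5) fires=3
i=6 t=9 v=6: → [9,11),[8,10); WM=5
i=7 t=3 v=9: → [3,5),[2,4); WM=6; [4,6) fires=9
i=8 t=10 v=7: → [10,12),[9,11); WM=6
i=9 t=11 v=3: → [11,13),[10,12); WM=8; [5,7) fires=9 [6,8) fires=6
i=10 t=12 v=1: → [12,14),[11,13); WM=8

9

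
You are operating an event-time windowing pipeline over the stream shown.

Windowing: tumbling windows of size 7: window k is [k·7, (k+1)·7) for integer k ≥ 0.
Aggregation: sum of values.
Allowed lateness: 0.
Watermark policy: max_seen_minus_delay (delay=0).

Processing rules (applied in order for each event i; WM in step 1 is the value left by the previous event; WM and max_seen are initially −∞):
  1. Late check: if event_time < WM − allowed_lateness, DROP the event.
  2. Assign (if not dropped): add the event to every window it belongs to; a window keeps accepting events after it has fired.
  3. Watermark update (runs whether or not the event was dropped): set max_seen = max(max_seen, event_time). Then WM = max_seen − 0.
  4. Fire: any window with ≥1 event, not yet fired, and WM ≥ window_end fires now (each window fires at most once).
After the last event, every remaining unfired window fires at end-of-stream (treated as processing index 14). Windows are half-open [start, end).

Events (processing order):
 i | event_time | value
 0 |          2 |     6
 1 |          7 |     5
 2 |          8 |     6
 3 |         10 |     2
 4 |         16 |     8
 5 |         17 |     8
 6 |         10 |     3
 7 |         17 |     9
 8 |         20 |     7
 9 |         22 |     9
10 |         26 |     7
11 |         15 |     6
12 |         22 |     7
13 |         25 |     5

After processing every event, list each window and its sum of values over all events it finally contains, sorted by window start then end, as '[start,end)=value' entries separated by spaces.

[0,7)=6 [7,14)=13 [14,21)=32 [21,28)=16

i=0 t=2 v=6: → [0,7); WM=2
i=1 t=7 v=5: → [7,14); WM=7; [0,7) fires=6
i=2 t=8 v=6: → [7,14); WM=8
i=3 t=10 v=2: → [7,14); WM=10
i=4 t=16 v=8: → [14,21); WM=16; [7,14) fires=13
i=5 t=17 v=8: → [14,21); WM=17
i=6 t=10 v=3: DROP (t<17-0); WM=17
i=7 t=17 v=9: → [14,21); WM=17
i=8 t=20 v=7: → [14,21); WM=20
i=9 t=22 v=9: → [21,28); WM=22; [14,21) fires=32
i=10 t=26 v=7: → [21,28); WM=26
i=11 t=15 v=6: DROP (t<26-0); WM=26
i=12 t=22 v=7: DROP (t<26-0); WM=26
i=13 t=25 v=5: DROP (t<26-0); WM=26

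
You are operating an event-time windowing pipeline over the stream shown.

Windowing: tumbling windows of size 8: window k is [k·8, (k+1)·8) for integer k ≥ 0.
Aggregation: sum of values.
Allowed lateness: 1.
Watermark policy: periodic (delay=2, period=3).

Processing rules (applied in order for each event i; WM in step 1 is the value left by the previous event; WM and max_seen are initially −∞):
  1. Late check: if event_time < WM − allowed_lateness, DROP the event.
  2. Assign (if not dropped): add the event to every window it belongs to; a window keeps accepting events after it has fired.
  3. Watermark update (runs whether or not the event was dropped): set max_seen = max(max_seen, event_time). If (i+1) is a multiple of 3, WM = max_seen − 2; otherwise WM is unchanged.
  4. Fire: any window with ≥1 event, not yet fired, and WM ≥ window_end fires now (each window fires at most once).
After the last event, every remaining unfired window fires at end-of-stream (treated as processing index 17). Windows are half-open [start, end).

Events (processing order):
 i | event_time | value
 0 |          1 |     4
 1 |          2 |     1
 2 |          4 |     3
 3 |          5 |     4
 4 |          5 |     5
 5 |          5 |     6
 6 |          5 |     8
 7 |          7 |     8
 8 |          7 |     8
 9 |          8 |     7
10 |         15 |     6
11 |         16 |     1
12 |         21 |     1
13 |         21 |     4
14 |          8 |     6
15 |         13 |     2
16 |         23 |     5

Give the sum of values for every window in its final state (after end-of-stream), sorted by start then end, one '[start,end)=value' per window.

i=0 t=1 v=4: → [0,8); WM=−∞
i=1 t=2 v=1: → [0,8); WM=−∞
i=2 t=4 v=3: → [0,8); WM=2
i=3 t=5 v=4: → [0,8); WM=2
i=4 t=5 v=5: → [0,8); WM=2
i=5 t=5 v=6: → [0,8); WM=3
i=6 t=5 v=8: → [0,8); WM=3
i=7 t=7 v=8: → [0,8); WM=3
i=8 t=7 v=8: → [0,8); WM=5
i=9 t=8 v=7: → [8,16); WM=5
i=10 t=15 v=6: → [8,16); WM=5
i=11 t=16 v=1: → [16,24); WM=14; [0,8) fires=47
i=12 t=21 v=1: → [16,24); WM=14
i=13 t=21 v=4: → [16,24); WM=14
i=14 t=8 v=6: DROP (t<14-1); WM=19; [8,16) fires=13
i=15 t=13 v=2: DROP (t<19-1); WM=19
i=16 t=23 v=5: → [16,24); WM=19

[0,8)=47 [8,16)=13 [16,24)=11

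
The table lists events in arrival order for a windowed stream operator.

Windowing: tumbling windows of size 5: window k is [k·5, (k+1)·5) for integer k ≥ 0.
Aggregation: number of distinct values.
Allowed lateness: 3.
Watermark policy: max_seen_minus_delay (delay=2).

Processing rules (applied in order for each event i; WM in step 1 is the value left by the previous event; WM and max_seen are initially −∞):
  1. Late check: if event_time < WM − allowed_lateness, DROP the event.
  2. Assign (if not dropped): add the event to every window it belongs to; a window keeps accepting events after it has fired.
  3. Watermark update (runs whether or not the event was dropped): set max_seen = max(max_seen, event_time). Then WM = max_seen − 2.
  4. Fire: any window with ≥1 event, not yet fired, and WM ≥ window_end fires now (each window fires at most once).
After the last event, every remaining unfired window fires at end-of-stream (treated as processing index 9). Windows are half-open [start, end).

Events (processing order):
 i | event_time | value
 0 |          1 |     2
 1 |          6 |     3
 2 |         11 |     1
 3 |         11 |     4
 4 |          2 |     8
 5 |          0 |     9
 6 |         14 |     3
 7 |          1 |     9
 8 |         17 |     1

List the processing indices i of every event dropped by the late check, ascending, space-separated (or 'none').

4 5 7

i=0 t=1 v=2: → [0,5); WM=-1
i=1 t=6 v=3: → [5,10); WM=4
i=2 t=11 v=1: → [10,15); WM=9; [0,5) fires=1
i=3 t=11 v=4: → [10,15); WM=9
i=4 t=2 v=8: DROP (t<9-3); WM=9
i=5 t=0 v=9: DROP (t<9-3); WM=9
i=6 t=14 v=3: → [10,15); WM=12; [5,10) fires=1
i=7 t=1 v=9: DROP (t<12-3); WM=12
i=8 t=17 v=1: → [15,20); WM=15; [10,15) fires=3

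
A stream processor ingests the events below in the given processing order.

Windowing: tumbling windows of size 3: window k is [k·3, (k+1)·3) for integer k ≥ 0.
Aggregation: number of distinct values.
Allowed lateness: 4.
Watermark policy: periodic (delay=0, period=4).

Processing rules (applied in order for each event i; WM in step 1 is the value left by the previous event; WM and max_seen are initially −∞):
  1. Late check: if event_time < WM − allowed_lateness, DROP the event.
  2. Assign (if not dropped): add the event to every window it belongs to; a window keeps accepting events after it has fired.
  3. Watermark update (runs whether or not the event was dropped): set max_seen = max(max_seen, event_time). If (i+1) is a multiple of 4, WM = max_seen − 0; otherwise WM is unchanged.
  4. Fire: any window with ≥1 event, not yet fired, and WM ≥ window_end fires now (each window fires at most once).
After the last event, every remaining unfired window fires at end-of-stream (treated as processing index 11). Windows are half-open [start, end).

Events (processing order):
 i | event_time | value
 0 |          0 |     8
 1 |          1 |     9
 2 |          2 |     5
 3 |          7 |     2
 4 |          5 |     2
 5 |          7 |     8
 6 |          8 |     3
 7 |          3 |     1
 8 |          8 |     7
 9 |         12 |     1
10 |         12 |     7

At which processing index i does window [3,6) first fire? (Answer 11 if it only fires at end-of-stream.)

i=0 t=0 v=8: → [0,3); WM=−∞
i=1 t=1 v=9: → [0,3); WM=−∞
i=2 t=2 v=5: → [0,3); WM=−∞
i=3 t=7 v=2: → [6,9); WM=7; [0,3) fires=3
i=4 t=5 v=2: → [3,6); WM=7; [3,6) fires=1
i=5 t=7 v=8: → [6,9); WM=7
i=6 t=8 v=3: → [6,9); WM=7
i=7 t=3 v=1: → [3,6); WM=8
i=8 t=8 v=7: → [6,9); WM=8
i=9 t=12 v=1: → [12,15); WM=8
i=10 t=12 v=7: → [12,15); WM=8

4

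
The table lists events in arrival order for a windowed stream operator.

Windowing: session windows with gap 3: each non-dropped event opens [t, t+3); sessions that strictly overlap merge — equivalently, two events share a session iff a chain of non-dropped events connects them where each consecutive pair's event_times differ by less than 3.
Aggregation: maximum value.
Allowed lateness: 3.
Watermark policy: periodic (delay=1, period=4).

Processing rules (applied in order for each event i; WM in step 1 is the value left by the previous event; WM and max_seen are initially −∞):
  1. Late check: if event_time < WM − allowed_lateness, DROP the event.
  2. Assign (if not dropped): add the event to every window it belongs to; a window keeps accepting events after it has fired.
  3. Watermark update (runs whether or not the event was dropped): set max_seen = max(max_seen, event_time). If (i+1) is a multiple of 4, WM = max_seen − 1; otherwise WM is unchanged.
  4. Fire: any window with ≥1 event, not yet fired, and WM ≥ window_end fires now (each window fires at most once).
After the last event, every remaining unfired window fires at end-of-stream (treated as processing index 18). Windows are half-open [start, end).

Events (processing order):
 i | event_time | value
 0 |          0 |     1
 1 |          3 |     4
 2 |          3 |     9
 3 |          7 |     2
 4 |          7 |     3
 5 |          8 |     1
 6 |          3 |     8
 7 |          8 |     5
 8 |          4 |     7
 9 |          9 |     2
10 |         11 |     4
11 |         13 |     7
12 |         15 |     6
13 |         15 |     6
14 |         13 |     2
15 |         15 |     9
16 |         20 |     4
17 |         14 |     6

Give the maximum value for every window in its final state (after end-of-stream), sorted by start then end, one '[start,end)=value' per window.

i=0 t=0 v=1: → [0,3); WM=−∞
i=1 t=3 v=4: → [3,6); WM=−∞
i=2 t=3 v=9: → [3,6); WM=−∞
i=3 t=7 v=2: → [7,10); WM=6
i=4 t=7 v=3: → [7,10); WM=6
i=5 t=8 v=1: → [7,11); WM=6
i=6 t=3 v=8: → [3,6); WM=6
i=7 t=8 v=5: → [7,11); WM=7
i=8 t=4 v=7: → [3,7); WM=7
i=9 t=9 v=2: → [7,12); WM=7
i=10 t=11 v=4: → [7,14); WM=7
i=11 t=13 v=7: → [7,16); WM=12
i=12 t=15 v=6: → [7,18); WM=12
i=13 t=15 v=6: → [7,18); WM=12
i=14 t=13 v=2: → [7,18); WM=12
i=15 t=15 v=9: → [7,18); WM=14
i=16 t=20 v=4: → [20,23); WM=14
i=17 t=14 v=6: → [7,18); WM=14

[0,3)=1 [3,7)=9 [7,18)=9 [20,23)=4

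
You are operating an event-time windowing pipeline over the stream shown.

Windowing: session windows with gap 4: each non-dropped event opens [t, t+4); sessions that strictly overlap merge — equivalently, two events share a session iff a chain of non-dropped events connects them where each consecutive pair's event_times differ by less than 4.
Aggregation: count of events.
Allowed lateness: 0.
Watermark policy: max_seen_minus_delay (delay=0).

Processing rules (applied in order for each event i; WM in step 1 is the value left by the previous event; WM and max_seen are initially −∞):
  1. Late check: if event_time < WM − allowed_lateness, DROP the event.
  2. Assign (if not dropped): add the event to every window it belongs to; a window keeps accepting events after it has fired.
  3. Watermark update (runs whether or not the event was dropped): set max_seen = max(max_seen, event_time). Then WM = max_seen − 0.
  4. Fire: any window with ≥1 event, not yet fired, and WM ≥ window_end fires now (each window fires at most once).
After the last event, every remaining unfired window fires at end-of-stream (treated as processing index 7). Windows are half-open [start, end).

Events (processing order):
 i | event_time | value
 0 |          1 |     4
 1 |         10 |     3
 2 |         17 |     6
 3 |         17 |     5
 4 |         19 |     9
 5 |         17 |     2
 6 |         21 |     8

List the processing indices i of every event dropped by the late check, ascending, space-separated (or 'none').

5

i=0 t=1 v=4: → [1,5); WM=1
i=1 t=10 v=3: → [10,14); WM=10
i=2 t=17 v=6: → [17,21); WM=17
i=3 t=17 v=5: → [17,21); WM=17
i=4 t=19 v=9: → [17,23); WM=19
i=5 t=17 v=2: DROP (t<19-0); WM=19
i=6 t=21 v=8: → [17,25); WM=21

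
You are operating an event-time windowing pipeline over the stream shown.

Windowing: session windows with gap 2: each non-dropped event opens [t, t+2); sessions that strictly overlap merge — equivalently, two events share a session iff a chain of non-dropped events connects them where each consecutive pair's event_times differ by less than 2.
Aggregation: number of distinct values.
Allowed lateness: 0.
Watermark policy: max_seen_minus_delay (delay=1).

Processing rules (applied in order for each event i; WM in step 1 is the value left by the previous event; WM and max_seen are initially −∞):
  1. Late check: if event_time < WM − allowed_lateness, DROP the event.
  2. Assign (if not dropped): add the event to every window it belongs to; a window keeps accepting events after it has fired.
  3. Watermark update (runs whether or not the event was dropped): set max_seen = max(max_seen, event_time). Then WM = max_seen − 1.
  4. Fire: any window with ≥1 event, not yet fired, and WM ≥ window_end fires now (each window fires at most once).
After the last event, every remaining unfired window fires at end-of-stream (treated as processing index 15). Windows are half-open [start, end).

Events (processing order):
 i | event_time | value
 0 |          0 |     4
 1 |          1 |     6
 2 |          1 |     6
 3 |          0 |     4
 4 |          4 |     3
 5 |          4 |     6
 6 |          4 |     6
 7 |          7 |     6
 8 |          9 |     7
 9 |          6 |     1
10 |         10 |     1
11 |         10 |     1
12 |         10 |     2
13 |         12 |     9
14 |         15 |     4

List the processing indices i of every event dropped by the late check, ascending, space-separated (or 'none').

9

i=0 t=0 v=4: → [0,2); WM=-1
i=1 t=1 v=6: → [0,3); WM=0
i=2 t=1 v=6: → [0,3); WM=0
i=3 t=0 v=4: → [0,3); WM=0
i=4 t=4 v=3: → [4,6); WM=3
i=5 t=4 v=6: → [4,6); WM=3
i=6 t=4 v=6: → [4,6); WM=3
i=7 t=7 v=6: → [7,9); WM=6
i=8 t=9 v=7: → [9,11); WM=8
i=9 t=6 v=1: DROP (t<8-0); WM=8
i=10 t=10 v=1: → [9,12); WM=9
i=11 t=10 v=1: → [9,12); WM=9
i=12 t=10 v=2: → [9,12); WM=9
i=13 t=12 v=9: → [12,14); WM=11
i=14 t=15 v=4: → [15,17); WM=14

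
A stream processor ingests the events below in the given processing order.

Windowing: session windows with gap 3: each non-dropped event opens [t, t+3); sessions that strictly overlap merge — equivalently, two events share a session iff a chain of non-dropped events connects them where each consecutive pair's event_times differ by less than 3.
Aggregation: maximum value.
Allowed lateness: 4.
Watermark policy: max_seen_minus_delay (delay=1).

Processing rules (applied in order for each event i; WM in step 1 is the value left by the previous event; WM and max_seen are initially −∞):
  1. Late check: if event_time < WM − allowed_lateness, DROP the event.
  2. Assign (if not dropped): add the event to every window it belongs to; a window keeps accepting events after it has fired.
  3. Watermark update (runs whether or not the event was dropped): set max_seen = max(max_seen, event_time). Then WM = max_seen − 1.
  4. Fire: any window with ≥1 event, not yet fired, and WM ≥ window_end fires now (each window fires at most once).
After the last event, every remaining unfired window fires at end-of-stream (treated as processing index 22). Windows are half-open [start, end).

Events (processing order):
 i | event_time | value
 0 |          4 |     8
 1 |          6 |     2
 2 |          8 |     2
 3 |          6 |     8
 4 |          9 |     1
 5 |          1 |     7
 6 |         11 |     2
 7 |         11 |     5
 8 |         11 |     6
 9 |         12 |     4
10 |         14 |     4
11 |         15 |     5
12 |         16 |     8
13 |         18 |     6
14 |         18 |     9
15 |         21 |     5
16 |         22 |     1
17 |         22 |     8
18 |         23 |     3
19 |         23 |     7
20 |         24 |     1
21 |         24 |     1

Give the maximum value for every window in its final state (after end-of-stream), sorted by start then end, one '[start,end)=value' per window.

i=0 t=4 v=8: → [4,7); WM=3
i=1 t=6 v=2: → [4,9); WM=5
i=2 t=8 v=2: → [4,11); WM=7
i=3 t=6 v=8: → [4,11); WM=7
i=4 t=9 v=1: → [4,12); WM=8
i=5 t=1 v=7: DROP (t<8-4); WM=8
i=6 t=11 v=2: → [4,14); WM=10
i=7 t=11 v=5: → [4,14); WM=10
i=8 t=11 v=6: → [4,14); WM=10
i=9 t=12 v=4: → [4,15); WM=11
i=10 t=14 v=4: → [4,17); WM=13
i=11 t=15 v=5: → [4,18); WM=14
i=12 t=16 v=8: → [4,19); WM=15
i=13 t=18 v=6: → [4,21); WM=17
i=14 t=18 v=9: → [4,21); WM=17
i=15 t=21 v=5: → [21,24); WM=20
i=16 t=22 v=1: → [21,25); WM=21
i=17 t=22 v=8: → [21,25); WM=21
i=18 t=23 v=3: → [21,26); WM=22
i=19 t=23 v=7: → [21,26); WM=22
i=20 t=24 v=1: → [21,27); WM=23
i=21 t=24 v=1: → [21,27); WM=23

[4,21)=9 [21,27)=8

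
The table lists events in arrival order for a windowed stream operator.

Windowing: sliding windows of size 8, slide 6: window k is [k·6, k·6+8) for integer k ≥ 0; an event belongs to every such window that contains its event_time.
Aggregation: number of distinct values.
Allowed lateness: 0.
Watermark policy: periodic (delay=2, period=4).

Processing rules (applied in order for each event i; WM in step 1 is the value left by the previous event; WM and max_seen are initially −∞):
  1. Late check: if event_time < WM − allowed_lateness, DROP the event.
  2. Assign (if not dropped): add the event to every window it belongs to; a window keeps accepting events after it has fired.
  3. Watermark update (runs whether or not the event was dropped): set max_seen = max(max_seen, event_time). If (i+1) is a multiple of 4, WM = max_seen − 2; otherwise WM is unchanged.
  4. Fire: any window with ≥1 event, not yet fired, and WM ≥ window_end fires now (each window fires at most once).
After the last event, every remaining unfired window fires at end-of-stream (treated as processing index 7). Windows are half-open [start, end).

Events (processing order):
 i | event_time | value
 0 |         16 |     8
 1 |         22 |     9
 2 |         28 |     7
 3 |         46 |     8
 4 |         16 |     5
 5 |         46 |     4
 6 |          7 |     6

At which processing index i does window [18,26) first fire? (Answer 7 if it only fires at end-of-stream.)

i=0 t=16 v=8: → [12,20); WM=−∞
i=1 t=22 v=9: → [18,26); WM=−∞
i=2 t=28 v=7: → [24,32); WM=−∞
i=3 t=46 v=8: → [42,50); WM=44; [12,20) fires=1 [18,26) fires=1 [24,32) fires=1
i=4 t=16 v=5: DROP (t<44-0); WM=44
i=5 t=46 v=4: → [42,50); WM=44
i=6 t=7 v=6: DROP (t<44-0); WM=44

3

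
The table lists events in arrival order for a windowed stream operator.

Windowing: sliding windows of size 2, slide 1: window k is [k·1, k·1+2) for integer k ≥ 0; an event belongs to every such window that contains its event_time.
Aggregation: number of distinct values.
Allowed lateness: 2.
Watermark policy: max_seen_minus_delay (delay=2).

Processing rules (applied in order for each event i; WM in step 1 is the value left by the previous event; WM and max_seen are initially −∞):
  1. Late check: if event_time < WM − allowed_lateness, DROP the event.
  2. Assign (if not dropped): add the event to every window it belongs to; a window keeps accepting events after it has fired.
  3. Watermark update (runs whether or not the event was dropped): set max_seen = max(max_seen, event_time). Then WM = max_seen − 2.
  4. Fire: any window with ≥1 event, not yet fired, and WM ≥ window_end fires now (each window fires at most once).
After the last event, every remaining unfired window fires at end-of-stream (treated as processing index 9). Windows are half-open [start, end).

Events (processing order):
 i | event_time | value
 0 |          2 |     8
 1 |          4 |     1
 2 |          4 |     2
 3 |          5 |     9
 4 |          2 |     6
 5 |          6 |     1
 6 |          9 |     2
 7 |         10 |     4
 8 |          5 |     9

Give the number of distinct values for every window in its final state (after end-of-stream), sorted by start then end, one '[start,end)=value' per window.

[1,3)=2 [2,4)=2 [3,5)=2 [4,6)=3 [5,7)=2 [6,8)=1 [8,10)=1 [9,11)=2 [10,12)=1

i=0 t=2 v=8: → [2,4),[1,3); WM=0
i=1 t=4 v=1: → [4,6),[3,5); WM=2
i=2 t=4 v=2: → [4,6),[3,5); WM=2
i=3 t=5 v=9: → [5,7),[4,6); WM=3; [1,3) fires=1
i=4 t=2 v=6: → [2,4),[1,3); WM=3
i=5 t=6 v=1: → [6,8),[5,7); WM=4; [2,4) fires=2
i=6 t=9 v=2: → [9,11),[8,10); WM=7; [3,5) fires=2 [4,6) fires=3 [5,7) fires=2
i=7 t=10 v=4: → [10,12),[9,11); WM=8; [6,8) fires=1
i=8 t=5 v=9: DROP (t<8-2); WM=8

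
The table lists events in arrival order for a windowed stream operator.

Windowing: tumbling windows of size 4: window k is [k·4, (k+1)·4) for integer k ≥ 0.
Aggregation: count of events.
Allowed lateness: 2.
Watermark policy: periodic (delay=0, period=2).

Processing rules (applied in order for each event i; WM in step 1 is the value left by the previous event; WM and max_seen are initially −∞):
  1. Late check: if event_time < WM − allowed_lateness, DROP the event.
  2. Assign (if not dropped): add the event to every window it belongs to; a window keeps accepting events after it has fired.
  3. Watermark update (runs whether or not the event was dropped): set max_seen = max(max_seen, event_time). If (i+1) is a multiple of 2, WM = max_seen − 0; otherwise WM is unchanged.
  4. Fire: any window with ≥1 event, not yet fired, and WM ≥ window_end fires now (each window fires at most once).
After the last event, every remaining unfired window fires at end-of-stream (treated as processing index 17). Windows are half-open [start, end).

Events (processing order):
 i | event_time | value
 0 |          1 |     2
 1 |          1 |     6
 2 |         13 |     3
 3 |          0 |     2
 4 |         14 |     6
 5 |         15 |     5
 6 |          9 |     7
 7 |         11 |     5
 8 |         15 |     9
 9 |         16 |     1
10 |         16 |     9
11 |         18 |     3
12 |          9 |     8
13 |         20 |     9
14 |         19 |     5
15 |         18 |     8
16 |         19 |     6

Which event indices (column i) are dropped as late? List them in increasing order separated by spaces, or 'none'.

6 7 12

i=0 t=1 v=2: → [0,4); WM=−∞
i=1 t=1 v=6: → [0,4); WM=1
i=2 t=13 v=3: → [12,16); WM=1
i=3 t=0 v=2: → [0,4); WM=13; [0,4) fires=3
i=4 t=14 v=6: → [12,16); WM=13
i=5 t=15 v=5: → [12,16); WM=15
i=6 t=9 v=7: DROP (t<15-2); WM=15
i=7 t=11 v=5: DROP (t<15-2); WM=15
i=8 t=15 v=9: → [12,16); WM=15
i=9 t=16 v=1: → [16,20); WM=16; [12,16) fires=4
i=10 t=16 v=9: → [16,20); WM=16
i=11 t=18 v=3: → [16,20); WM=18
i=12 t=9 v=8: DROP (t<18-2); WM=18
i=13 t=20 v=9: → [20,24); WM=20; [16,20) fires=3
i=14 t=19 v=5: → [16,20); WM=20
i=15 t=18 v=8: → [16,20); WM=20
i=16 t=19 v=6: → [16,20); WM=20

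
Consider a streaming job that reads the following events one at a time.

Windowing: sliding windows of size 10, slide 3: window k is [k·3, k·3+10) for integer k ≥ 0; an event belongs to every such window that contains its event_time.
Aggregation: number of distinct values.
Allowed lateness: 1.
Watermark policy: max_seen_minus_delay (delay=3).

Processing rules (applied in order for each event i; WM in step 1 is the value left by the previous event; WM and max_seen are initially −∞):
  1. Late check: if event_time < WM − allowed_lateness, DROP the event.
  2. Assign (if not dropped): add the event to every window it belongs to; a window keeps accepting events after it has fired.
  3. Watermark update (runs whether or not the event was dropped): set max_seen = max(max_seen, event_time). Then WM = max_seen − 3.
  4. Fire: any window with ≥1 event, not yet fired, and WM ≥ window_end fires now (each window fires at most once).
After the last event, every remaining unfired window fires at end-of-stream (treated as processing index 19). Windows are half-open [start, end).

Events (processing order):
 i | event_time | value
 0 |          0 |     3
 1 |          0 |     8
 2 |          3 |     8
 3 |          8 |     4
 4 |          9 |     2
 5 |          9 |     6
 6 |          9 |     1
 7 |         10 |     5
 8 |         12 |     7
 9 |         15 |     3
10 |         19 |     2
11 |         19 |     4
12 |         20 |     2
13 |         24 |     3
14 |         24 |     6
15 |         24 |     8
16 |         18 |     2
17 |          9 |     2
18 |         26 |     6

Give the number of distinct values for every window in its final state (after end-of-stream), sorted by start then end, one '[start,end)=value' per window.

[0,10)=6 [3,13)=7 [6,16)=7 [9,19)=6 [12,22)=4 [15,25)=5 [18,28)=5 [21,31)=3 [24,34)=3

i=0 t=0 v=3: → [0,10); WM=-3
i=1 t=0 v=8: → [0,10); WM=-3
i=2 t=3 v=8: → [3,13),[0,10); WM=0
i=3 t=8 v=4: → [6,16),[3,13),[0,10); WM=5
i=4 t=9 v=2: → [9,19),[6,16),[3,13),[0,10); WM=6
i=5 t=9 v=6: → [9,19),[6,16),[3,13),[0,10); WM=6
i=6 t=9 v=1: → [9,19),[6,16),[3,13),[0,10); WM=6
i=7 t=10 v=5: → [9,19),[6,16),[3,13); WM=7
i=8 t=12 v=7: → [12,22),[9,19),[6,16),[3,13); WM=9
i=9 t=15 v=3: → [15,25),[12,22),[9,19),[6,16); WM=12; [0,10) fires=6
i=10 t=19 v=2: → [18,28),[15,25),[12,22); WM=16; [3,13) fires=7 [6,16) fires=7
i=11 t=19 v=4: → [18,28),[15,25),[12,22); WM=16
i=12 t=20 v=2: → [18,28),[15,25),[12,22); WM=17
i=13 t=24 v=3: → [24,34),[21,31),[18,28),[15,25); WM=21; [9,19) fires=6
i=14 t=24 v=6: → [24,34),[21,31),[18,28),[15,25); WM=21
i=15 t=24 v=8: → [24,34),[21,31),[18,28),[15,25); WM=21
i=16 t=18 v=2: DROP (t<21-1); WM=21
i=17 t=9 v=2: DROP (t<21-1); WM=21
i=18 t=26 v=6: → [24,34),[21,31),[18,28); WM=23; [12,22) fires=4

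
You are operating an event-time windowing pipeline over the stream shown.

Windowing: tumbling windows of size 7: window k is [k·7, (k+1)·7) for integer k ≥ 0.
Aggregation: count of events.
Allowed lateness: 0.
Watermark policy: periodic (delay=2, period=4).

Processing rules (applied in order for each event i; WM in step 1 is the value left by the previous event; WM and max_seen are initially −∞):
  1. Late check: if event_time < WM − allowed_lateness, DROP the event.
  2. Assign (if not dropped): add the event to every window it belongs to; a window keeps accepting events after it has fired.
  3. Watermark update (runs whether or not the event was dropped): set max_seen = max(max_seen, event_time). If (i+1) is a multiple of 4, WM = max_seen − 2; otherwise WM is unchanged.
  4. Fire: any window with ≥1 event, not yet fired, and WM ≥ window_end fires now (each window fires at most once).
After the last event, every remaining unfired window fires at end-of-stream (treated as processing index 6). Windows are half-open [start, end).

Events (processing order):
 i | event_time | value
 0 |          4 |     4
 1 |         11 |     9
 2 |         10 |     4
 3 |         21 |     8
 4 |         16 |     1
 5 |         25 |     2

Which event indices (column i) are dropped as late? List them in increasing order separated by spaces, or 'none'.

i=0 t=4 v=4: → [0,7); WM=−∞
i=1 t=11 v=9: → [7,14); WM=−∞
i=2 t=10 v=4: → [7,14); WM=−∞
i=3 t=21 v=8: → [21,28); WM=19; [0,7) fires=1 [7,14) fires=2
i=4 t=16 v=1: DROP (t<19-0); WM=19
i=5 t=25 v=2: → [21,28); WM=19

4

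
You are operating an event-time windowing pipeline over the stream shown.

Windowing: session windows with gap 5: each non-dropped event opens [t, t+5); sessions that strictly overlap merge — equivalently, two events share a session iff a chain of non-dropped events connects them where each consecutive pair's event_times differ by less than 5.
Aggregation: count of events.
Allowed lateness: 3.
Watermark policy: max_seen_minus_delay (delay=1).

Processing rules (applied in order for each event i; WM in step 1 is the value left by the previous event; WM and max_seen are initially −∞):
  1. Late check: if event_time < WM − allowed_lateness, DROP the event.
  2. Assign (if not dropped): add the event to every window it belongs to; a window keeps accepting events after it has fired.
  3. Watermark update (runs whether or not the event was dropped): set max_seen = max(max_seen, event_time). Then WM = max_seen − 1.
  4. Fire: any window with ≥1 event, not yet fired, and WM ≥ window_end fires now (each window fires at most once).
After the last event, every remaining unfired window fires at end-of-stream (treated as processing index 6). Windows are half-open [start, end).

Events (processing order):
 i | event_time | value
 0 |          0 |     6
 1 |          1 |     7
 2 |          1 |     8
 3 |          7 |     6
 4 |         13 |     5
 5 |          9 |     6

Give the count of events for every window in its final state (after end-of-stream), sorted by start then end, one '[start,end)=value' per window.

[0,6)=3 [7,18)=3

i=0 t=0 v=6: → [0,5); WM=-1
i=1 t=1 v=7: → [0,6); WM=0
i=2 t=1 v=8: → [0,6); WM=0
i=3 t=7 v=6: → [7,12); WM=6
i=4 t=13 v=5: → [13,18); WM=12
i=5 t=9 v=6: → [7,18); WM=12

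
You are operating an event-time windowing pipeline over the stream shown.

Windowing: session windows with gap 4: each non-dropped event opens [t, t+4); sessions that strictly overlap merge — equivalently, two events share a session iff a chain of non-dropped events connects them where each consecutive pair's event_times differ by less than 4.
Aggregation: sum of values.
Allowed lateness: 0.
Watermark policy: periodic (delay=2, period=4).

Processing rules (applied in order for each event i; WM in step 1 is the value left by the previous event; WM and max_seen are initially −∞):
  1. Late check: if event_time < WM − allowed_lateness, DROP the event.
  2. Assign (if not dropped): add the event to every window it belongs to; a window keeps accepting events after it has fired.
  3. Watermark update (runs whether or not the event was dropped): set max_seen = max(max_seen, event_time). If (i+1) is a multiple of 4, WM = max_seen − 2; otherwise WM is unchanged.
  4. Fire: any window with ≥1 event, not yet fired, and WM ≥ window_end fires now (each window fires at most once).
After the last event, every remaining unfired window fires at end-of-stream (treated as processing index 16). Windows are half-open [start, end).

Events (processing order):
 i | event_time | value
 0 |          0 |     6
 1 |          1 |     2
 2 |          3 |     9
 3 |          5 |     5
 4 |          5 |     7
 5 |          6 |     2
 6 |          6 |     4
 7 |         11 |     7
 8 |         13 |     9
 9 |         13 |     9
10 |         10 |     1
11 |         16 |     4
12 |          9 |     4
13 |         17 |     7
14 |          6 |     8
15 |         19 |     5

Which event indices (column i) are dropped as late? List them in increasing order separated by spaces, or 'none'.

i=0 t=0 v=6: → [0,4); WM=−∞
i=1 t=1 v=2: → [0,5); WM=−∞
i=2 t=3 v=9: → [0,7); WM=−∞
i=3 t=5 v=5: → [0,9); WM=3
i=4 t=5 v=7: → [0,9); WM=3
i=5 t=6 v=2: → [0,10); WM=3
i=6 t=6 v=4: → [0,10); WM=3
i=7 t=11 v=7: → [11,15); WM=9
i=8 t=13 v=9: → [11,17); WM=9
i=9 t=13 v=9: → [11,17); WM=9
i=10 t=10 v=1: → [10,17); WM=9
i=11 t=16 v=4: → [10,20); WM=14
i=12 t=9 v=4: DROP (t<14-0); WM=14
i=13 t=17 v=7: → [10,21); WM=14
i=14 t=6 v=8: DROP (t<14-0); WM=14
i=15 t=19 v=5: → [10,23); WM=17

12 14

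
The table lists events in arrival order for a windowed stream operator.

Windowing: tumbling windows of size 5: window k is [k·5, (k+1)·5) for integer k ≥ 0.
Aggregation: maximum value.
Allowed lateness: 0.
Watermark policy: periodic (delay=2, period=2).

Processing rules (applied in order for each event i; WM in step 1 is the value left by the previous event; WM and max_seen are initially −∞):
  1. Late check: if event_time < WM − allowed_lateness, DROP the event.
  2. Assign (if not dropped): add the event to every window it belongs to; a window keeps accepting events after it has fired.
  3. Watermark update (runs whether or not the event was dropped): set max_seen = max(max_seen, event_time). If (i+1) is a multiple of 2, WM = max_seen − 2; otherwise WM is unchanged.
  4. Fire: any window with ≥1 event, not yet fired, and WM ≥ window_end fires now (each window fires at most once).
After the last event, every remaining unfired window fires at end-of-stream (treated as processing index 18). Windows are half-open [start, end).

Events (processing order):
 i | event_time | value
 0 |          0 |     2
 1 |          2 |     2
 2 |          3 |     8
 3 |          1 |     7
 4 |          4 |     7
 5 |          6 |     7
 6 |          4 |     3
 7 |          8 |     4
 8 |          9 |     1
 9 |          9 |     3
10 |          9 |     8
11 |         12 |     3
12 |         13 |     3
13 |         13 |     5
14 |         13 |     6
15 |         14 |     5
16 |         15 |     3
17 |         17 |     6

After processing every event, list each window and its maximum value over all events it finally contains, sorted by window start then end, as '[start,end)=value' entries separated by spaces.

i=0 t=0 v=2: → [0,5); WM=−∞
i=1 t=2 v=2: → [0,5); WM=0
i=2 t=3 v=8: → [0,5); WM=0
i=3 t=1 v=7: → [0,5); WM=1
i=4 t=4 v=7: → [0,5); WM=1
i=5 t=6 v=7: → [5,10); WM=4
i=6 t=4 v=3: → [0,5); WM=4
i=7 t=8 v=4: → [5,10); WM=6; [0,5) fires=8
i=8 t=9 v=1: → [5,10); WM=6
i=9 t=9 v=3: → [5,10); WM=7
i=10 t=9 v=8: → [5,10); WM=7
i=11 t=12 v=3: → [10,15); WM=10; [5,10) fires=8
i=12 t=13 v=3: → [10,15); WM=10
i=13 t=13 v=5: → [10,15); WM=11
i=14 t=13 v=6: → [10,15); WM=11
i=15 t=14 v=5: → [10,15); WM=12
i=16 t=15 v=3: → [15,20); WM=12
i=17 t=17 v=6: → [15,20); WM=15; [10,15) fires=6

[0,5)=8 [5,10)=8 [10,15)=6 [15,20)=6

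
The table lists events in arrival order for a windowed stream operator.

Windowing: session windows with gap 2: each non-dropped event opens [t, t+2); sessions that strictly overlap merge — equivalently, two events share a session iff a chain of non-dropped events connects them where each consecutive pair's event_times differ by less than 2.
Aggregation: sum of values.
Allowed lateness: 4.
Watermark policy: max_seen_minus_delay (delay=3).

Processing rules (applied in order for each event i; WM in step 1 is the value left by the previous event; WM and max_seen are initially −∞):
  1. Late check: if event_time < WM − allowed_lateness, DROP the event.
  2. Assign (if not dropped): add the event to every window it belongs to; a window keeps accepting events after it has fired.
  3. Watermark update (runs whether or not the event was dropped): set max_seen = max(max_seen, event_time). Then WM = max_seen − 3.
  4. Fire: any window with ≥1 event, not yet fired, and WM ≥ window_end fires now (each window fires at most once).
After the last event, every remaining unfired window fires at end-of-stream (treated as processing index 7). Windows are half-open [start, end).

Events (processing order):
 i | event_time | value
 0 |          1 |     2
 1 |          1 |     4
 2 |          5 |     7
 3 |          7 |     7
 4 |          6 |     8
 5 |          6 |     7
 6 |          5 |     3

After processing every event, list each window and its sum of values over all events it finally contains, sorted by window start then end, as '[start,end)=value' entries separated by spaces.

i=0 t=1 v=2: → [1,3); WM=-2
i=1 t=1 v=4: → [1,3); WM=-2
i=2 t=5 v=7: → [5,7); WM=2
i=3 t=7 v=7: → [7,9); WM=4
i=4 t=6 v=8: → [5,9); WM=4
i=5 t=6 v=7: → [5,9); WM=4
i=6 t=5 v=3: → [5,9); WM=4

[1,3)=6 [5,9)=32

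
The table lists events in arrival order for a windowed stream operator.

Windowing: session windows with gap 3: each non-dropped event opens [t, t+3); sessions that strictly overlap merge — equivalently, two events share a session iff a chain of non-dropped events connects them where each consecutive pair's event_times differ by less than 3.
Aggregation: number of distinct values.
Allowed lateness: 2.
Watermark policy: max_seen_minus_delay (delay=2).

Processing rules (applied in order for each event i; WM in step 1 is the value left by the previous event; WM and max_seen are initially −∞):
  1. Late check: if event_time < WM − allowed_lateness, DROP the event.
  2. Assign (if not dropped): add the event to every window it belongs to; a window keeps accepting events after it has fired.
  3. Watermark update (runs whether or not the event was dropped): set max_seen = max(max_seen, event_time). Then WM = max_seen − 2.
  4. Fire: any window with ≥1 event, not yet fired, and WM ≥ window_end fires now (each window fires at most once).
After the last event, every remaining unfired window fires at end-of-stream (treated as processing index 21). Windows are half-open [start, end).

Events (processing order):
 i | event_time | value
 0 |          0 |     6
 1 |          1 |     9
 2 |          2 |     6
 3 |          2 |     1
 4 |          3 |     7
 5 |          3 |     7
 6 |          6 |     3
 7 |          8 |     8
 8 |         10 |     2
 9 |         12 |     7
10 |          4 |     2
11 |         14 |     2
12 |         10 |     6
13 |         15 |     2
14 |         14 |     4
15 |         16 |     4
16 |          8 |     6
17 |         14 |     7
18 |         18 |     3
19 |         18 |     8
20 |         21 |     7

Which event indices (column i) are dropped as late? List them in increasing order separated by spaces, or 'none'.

i=0 t=0 v=6: → [0,3); WM=-2
i=1 t=1 v=9: → [0,4); WM=-1
i=2 t=2 v=6: → [0,5); WM=0
i=3 t=2 v=1: → [0,5); WM=0
i=4 t=3 v=7: → [0,6); WM=1
i=5 t=3 v=7: → [0,6); WM=1
i=6 t=6 v=3: → [6,9); WM=4
i=7 t=8 v=8: → [6,11); WM=6
i=8 t=10 v=2: → [6,13); WM=8
i=9 t=12 v=7: → [6,15); WM=10
i=10 t=4 v=2: DROP (t<10-2); WM=10
i=11 t=14 v=2: → [6,17); WM=12
i=12 t=10 v=6: → [6,17); WM=12
i=13 t=15 v=2: → [6,18); WM=13
i=14 t=14 v=4: → [6,18); WM=13
i=15 t=16 v=4: → [6,19); WM=14
i=16 t=8 v=6: DROP (t<14-2); WM=14
i=17 t=14 v=7: → [6,19); WM=14
i=18 t=18 v=3: → [6,21); WM=16
i=19 t=18 v=8: → [6,21); WM=16
i=20 t=21 v=7: → [21,24); WM=19

10 16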